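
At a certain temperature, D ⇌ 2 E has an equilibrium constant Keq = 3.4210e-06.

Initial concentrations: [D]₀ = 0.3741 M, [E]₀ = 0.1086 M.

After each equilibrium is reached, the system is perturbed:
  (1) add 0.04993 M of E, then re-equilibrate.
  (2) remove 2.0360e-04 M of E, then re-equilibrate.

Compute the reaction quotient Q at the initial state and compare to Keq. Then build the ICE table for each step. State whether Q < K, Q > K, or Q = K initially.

Q₀ = 0.03153; Q > K (proceeds reverse)

Q₀ = 0.03153 vs Keq = 3.4210e-06 ⇒ Q>K, reverse
Step 1:
                  D         E
  Initial    0.3741    0.1086
  Change     0.0537   -0.1074
  Equil      0.4278   0.00121
  solve Keq expr → x = -0.0537; check Q = 3.4210e-06
Then add 0.04993 M of E.
Step 2:
                  D         E
  Initial    0.4278   0.05114
  Change    0.02495   -0.0499
  Equil      0.4527  0.001245
  solve Keq expr → x = -0.02495; check Q = 3.4210e-06
Then remove 2.0360e-04 M of E.
Step 3:
                  D         E
  Initial    0.4527  0.001041
  Change  -1.0173e-04 2.0346e-04
  Equil      0.4526  0.001244
  solve Keq expr → x = 1.0173e-04; check Q = 3.4210e-06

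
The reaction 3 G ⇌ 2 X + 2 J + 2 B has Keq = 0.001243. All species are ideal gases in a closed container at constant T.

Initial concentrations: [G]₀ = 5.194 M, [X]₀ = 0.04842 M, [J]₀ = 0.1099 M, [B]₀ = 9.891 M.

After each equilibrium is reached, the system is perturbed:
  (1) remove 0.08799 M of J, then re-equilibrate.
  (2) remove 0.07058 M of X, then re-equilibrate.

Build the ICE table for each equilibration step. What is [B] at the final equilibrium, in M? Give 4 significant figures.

Q₀ = 1.9771e-05 vs Keq = 0.001243 ⇒ Q<K, forward
Step 1:
                    G           X           J           B
  Initial       5.194     0.04842      0.1099       9.891
  Change      -0.1829      0.1219      0.1219      0.1219
  Equil         5.011      0.1704      0.2318       10.01
  solve Keq expr → x = 0.06097; check Q = 0.001243
Then remove 0.08799 M of J.
Step 2:
                    G           X           J           B
  Initial       5.011      0.1704      0.1439       10.01
  Change     -0.05986      0.0399      0.0399      0.0399
  Equil         4.951      0.2103      0.1838       10.05
  solve Keq expr → x = 0.01995; check Q = 0.001243
Then remove 0.07058 M of X.
Step 3:
                    G           X           J           B
  Initial       4.951      0.1397      0.1838       10.05
  Change     -0.05134     0.03422     0.03422     0.03422
  Equil           4.9      0.1739       0.218       10.09
  solve Keq expr → x = 0.01711; check Q = 0.001243

[B]_eq = 10.09 M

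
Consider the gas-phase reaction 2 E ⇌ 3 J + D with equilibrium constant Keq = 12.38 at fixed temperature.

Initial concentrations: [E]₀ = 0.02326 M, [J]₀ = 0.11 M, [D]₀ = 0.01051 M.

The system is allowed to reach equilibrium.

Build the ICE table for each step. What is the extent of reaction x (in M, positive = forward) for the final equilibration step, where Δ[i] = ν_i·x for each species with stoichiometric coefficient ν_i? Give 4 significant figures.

x = 0.01053 M

Q₀ = 0.02586 vs Keq = 12.38 ⇒ Q<K, forward
Step 1:
                  E         J         D
  Initial   0.02326      0.11   0.01051
  Change   -0.02106    0.0316   0.01053
  Equil    0.002197    0.1416   0.02104
  solve Keq expr → x = 0.01053; check Q = 12.38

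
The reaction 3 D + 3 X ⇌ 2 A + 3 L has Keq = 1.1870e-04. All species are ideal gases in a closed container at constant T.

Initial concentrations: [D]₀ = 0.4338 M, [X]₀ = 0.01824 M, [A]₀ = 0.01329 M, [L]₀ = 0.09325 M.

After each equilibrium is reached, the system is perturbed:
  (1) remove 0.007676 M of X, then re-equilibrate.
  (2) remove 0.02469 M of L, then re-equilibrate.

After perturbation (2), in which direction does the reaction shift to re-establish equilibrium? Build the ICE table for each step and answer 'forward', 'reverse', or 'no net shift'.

Direction: forward

Q₀ = 0.2891 vs Keq = 1.1870e-04 ⇒ Q>K, reverse
Step 1:
                    D           X           A           L
  init         0.4338     0.01824     0.01329     0.09325
  Δ           0.01825     0.01825    -0.01217    -0.01825
  eq            0.452     0.03649    0.001124       0.075
  solve Keq expr → x = -0.006083; check Q = 1.1870e-04
Then remove 0.007676 M of X.
Step 2:
                    D           X           A           L
  init          0.452     0.02881    0.001124       0.075
  Δ        4.6119e-04  4.6119e-04 -3.0746e-04 -4.6119e-04
  eq           0.4525     0.02927  8.1626e-04     0.07454
  solve Keq expr → x = -1.5373e-04; check Q = 1.1870e-04
Then remove 0.02469 M of L.
Step 3:
                    D           X           A           L
  init         0.4525     0.02927  8.1626e-04     0.04985
  Δ       -8.5684e-04 -8.5684e-04  5.7122e-04  8.5684e-04
  eq           0.4517     0.02842    0.001387     0.05071
  solve Keq expr → x = 2.8561e-04; check Q = 1.1870e-04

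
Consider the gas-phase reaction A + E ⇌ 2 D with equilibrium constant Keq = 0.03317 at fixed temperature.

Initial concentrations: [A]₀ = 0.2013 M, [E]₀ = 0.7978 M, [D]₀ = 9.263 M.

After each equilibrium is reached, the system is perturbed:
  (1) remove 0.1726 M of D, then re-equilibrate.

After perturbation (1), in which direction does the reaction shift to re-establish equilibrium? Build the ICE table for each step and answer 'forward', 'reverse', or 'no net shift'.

Q₀ = 534.3 vs Keq = 0.03317 ⇒ Q>K, reverse
Step 1:
                    A           E           D
  I            0.2013      0.7978       9.263
  C             4.204       4.204      -8.408
  E             4.405       5.002      0.8549
  solve Keq expr → x = -4.204; check Q = 0.03317
Then remove 0.1726 M of D.
Step 2:
                    A           E           D
  I             4.405       5.002      0.6823
  C          -0.07908    -0.07908      0.1582
  E             4.326       4.923      0.8405
  solve Keq expr → x = 0.07908; check Q = 0.03317

Direction: forward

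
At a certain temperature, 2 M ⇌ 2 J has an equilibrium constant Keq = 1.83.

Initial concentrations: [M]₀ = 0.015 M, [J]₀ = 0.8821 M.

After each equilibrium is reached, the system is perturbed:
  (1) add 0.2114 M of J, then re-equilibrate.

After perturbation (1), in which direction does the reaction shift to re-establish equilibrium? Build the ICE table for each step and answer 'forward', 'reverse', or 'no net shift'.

Q₀ = 3458 vs Keq = 1.83 ⇒ Q>K, reverse
Step 1:
                  M         J
  init        0.015    0.8821
  Δ          0.3663   -0.3663
  eq         0.3813    0.5158
  solve Keq expr → x = -0.1831; check Q = 1.83
Then add 0.2114 M of J.
Step 2:
                  M         J
  init       0.3813    0.7272
  Δ         0.08985  -0.08985
  eq         0.4711    0.6374
  solve Keq expr → x = -0.04493; check Q = 1.83

Direction: reverse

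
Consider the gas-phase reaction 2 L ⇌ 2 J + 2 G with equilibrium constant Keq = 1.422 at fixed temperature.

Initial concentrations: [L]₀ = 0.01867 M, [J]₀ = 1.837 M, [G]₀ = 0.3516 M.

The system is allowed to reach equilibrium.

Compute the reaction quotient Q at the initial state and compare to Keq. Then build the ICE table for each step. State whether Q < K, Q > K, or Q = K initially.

Q₀ = 1197; Q > K (proceeds reverse)

Q₀ = 1197 vs Keq = 1.422 ⇒ Q>K, reverse
Step 1:
                  L         J         G
  I         0.01867     1.837    0.3516
  C          0.1958   -0.1958   -0.1958
  E          0.2145     1.641    0.1558
  solve Keq expr → x = -0.09789; check Q = 1.422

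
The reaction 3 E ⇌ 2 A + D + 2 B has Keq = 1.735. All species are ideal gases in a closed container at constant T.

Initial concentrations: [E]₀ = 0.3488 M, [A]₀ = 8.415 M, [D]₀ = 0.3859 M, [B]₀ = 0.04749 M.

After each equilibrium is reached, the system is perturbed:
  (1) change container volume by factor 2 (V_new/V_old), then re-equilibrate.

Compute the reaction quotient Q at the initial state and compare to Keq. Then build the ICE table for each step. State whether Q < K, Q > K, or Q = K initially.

Q₀ = 1.452; Q < K (proceeds forward)

Q₀ = 1.452 vs Keq = 1.735 ⇒ Q<K, forward
Step 1:
                  E         A         D         B
  I          0.3488     8.415    0.3859   0.04749
  C       -0.004827  0.003218  0.001609  0.003218
  E           0.344     8.418    0.3875   0.05071
  solve Keq expr → x = 0.001609; check Q = 1.735
Then change container volume by factor 2 (V_new/V_old).
Step 2:
                  E         A         D         B
  I           0.172     4.209    0.1938   0.02535
  C        -0.02234   0.01489  0.007446   0.01489
  E          0.1496     4.224    0.2012   0.04025
  solve Keq expr → x = 0.007446; check Q = 1.735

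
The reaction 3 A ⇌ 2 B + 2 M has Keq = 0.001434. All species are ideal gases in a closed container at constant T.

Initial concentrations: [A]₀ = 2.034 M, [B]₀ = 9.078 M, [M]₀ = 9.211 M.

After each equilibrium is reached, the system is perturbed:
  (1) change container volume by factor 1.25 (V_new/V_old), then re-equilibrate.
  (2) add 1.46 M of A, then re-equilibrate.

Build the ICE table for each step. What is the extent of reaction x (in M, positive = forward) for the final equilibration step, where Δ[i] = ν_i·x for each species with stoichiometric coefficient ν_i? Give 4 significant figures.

x = 0.05167 M

Q₀ = 830.9 vs Keq = 0.001434 ⇒ Q>K, reverse
Step 1:
                    A           B           M
  I             2.034       9.078       9.211
  C             11.64      -7.759      -7.759
  E             13.67       1.319       1.452
  solve Keq expr → x = -3.88; check Q = 0.001434
Then change container volume by factor 1.25 (V_new/V_old).
Step 2:
                    A           B           M
  I             10.94       1.055       1.161
  C          -0.08493     0.05662     0.05662
  E             10.85       1.112       1.218
  solve Keq expr → x = 0.02831; check Q = 0.001434
Then add 1.46 M of A.
Step 3:
                    A           B           M
  I             12.31       1.112       1.218
  C            -0.155      0.1033      0.1033
  E             12.16       1.215       1.321
  solve Keq expr → x = 0.05167; check Q = 0.001434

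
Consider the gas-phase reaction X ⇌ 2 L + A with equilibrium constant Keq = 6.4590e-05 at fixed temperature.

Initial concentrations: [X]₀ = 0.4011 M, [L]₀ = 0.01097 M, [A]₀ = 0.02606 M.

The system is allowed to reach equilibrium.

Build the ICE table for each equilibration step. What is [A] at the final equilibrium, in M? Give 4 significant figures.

[A]_eq = 0.0342 M

Q₀ = 7.8187e-06 vs Keq = 6.4590e-05 ⇒ Q<K, forward
Step 1:
                   X          L          A
  I           0.4011    0.01097    0.02606
  C        -0.008137    0.01627   0.008137
  E            0.393    0.02724     0.0342
  solve Keq expr → x = 0.008137; check Q = 6.4590e-05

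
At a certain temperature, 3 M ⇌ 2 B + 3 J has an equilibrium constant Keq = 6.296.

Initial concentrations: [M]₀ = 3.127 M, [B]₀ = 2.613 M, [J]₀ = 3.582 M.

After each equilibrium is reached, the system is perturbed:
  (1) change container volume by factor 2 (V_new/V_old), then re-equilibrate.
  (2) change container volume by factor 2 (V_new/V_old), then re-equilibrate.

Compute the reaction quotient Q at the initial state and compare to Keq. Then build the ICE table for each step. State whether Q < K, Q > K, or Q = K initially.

Q₀ = 10.26; Q > K (proceeds reverse)

Q₀ = 10.26 vs Keq = 6.296 ⇒ Q>K, reverse
Step 1:
                   M          B          J
  Initial      3.127      2.613      3.582
  Change       0.211    -0.1406     -0.211
  Equil        3.338      2.472      3.371
  solve Keq expr → x = -0.07032; check Q = 6.296
Then change container volume by factor 2 (V_new/V_old).
Step 2:
                   M          B          J
  Initial      1.669      1.236      1.686
  Change     -0.3001     0.2001     0.3001
  Equil        1.369      1.436      1.986
  solve Keq expr → x = 0.1; check Q = 6.296
Then change container volume by factor 2 (V_new/V_old).
Step 3:
                   M          B          J
  Initial     0.6844     0.7181     0.9928
  Change     -0.1461    0.09738     0.1461
  Equil       0.5384     0.8155      1.139
  solve Keq expr → x = 0.04869; check Q = 6.296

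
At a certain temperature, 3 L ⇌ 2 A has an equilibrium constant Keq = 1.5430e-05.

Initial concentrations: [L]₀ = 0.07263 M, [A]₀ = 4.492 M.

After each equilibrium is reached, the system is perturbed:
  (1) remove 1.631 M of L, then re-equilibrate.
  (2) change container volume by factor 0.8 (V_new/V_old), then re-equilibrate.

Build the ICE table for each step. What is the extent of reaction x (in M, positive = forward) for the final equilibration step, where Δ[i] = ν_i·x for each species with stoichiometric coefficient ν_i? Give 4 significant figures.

Q₀ = 5.2666e+04 vs Keq = 1.5430e-05 ⇒ Q>K, reverse
Step 1:
                  L         A
  I         0.07263     4.492
  C           6.636    -4.424
  E           6.708   0.06825
  solve Keq expr → x = -2.212; check Q = 1.5430e-05
Then remove 1.631 M of L.
Step 2:
                  L         A
  I           5.077   0.06825
  C         0.03428  -0.02285
  E           5.112    0.0454
  solve Keq expr → x = -0.01143; check Q = 1.5430e-05
Then change container volume by factor 0.8 (V_new/V_old).
Step 3:
                  L         A
  I           6.389   0.05674
  C       -0.009827  0.006551
  E            6.38    0.0633
  solve Keq expr → x = 0.003276; check Q = 1.5430e-05

x = 0.003276 M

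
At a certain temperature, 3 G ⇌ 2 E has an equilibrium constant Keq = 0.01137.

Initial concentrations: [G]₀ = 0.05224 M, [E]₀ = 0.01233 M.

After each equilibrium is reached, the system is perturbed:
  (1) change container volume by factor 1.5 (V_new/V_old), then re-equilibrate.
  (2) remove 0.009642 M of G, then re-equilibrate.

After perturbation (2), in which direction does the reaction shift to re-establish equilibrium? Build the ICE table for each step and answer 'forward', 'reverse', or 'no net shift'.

Direction: reverse

Q₀ = 1.066 vs Keq = 0.01137 ⇒ Q>K, reverse
Step 1:
                  G         E
  I         0.05224   0.01233
  C         0.01566  -0.01044
  E          0.0679  0.001887
  solve Keq expr → x = -0.005222; check Q = 0.01137
Then change container volume by factor 1.5 (V_new/V_old).
Step 2:
                  G         E
  I         0.04527  0.001258
  C       3.2939e-04 -2.1960e-04
  E          0.0456  0.001038
  solve Keq expr → x = -1.0980e-04; check Q = 0.01137
Then remove 0.009642 M of G.
Step 3:
                  G         E
  I         0.03596  0.001038
  C       4.4649e-04 -2.9766e-04
  E          0.0364 7.4063e-04
  solve Keq expr → x = -1.4883e-04; check Q = 0.01137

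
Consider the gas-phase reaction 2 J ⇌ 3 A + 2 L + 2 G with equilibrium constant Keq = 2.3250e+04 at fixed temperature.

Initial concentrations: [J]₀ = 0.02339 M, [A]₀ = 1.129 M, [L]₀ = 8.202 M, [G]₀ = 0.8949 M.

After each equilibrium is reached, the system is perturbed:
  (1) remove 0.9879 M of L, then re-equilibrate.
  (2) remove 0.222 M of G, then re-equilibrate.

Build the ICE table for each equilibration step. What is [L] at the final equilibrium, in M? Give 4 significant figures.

[L]_eq = 7.201 M

Q₀ = 1.4171e+05 vs Keq = 2.3250e+04 ⇒ Q>K, reverse
Step 1:
                  J         A         L         G
  init      0.02339     1.129     8.202    0.8949
  Δ         0.02909  -0.04363  -0.02909  -0.02909
  eq        0.05248     1.085     8.173    0.8658
  solve Keq expr → x = -0.01454; check Q = 2.3250e+04
Then remove 0.9879 M of L.
Step 2:
                  J         A         L         G
  init      0.05248     1.085     7.185    0.8658
  Δ       -0.005486  0.008229  0.005486  0.005486
  eq        0.04699     1.094     7.191    0.8713
  solve Keq expr → x = 0.002743; check Q = 2.3250e+04
Then remove 0.222 M of G.
Step 3:
                  J         A         L         G
  init      0.04699     1.094     7.191    0.6493
  Δ        -0.01057   0.01586   0.01057   0.01057
  eq        0.03642     1.109     7.201    0.6599
  solve Keq expr → x = 0.005286; check Q = 2.3250e+04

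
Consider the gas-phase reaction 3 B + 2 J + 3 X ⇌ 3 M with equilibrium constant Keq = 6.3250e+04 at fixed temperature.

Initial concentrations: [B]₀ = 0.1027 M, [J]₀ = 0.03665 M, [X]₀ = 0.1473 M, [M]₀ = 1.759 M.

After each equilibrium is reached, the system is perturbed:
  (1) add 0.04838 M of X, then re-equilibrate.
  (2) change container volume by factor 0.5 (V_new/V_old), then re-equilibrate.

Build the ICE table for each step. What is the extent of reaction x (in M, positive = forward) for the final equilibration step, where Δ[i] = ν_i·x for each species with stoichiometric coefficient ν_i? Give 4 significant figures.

Q₀ = 1.1704e+09 vs Keq = 6.3250e+04 ⇒ Q>K, reverse
Step 1:
                    B           J           X           M
  Initial      0.1027     0.03665      0.1473       1.759
  Change       0.2211      0.1474      0.2211     -0.2211
  Equil        0.3238      0.1841      0.3684       1.538
  solve Keq expr → x = -0.0737; check Q = 6.3250e+04
Then add 0.04838 M of X.
Step 2:
                    B           J           X           M
  Initial      0.3238      0.1841      0.4168       1.538
  Change     -0.01414   -0.009428    -0.01414     0.01414
  Equil        0.3097      0.1746      0.4026       1.552
  solve Keq expr → x = 0.004714; check Q = 6.3250e+04
Then change container volume by factor 0.5 (V_new/V_old).
Step 3:
                    B           J           X           M
  Initial      0.6193      0.3493      0.8053       3.104
  Change      -0.2149     -0.1432     -0.2149      0.2149
  Equil        0.4045       0.206      0.5904       3.319
  solve Keq expr → x = 0.07162; check Q = 6.3250e+04

x = 0.07162 M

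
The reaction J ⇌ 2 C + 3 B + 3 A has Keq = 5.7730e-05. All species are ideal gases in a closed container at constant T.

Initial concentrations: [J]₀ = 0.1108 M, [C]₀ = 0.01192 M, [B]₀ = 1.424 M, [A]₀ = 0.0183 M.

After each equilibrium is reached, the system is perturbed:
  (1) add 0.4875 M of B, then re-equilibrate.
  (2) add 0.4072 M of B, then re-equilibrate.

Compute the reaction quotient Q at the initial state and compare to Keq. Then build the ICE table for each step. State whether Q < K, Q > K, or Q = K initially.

Q₀ = 2.2693e-08 vs Keq = 5.7730e-05 ⇒ Q<K, forward
Step 1:
                    J           C           B           A
  I            0.1108     0.01192       1.424      0.0183
  C          -0.02105     0.04209     0.06314     0.06314
  E           0.08975     0.05401       1.487     0.08144
  solve Keq expr → x = 0.02105; check Q = 5.7730e-05
Then add 0.4875 M of B.
Step 2:
                    J           C           B           A
  I           0.08975     0.05401       1.975     0.08144
  C          0.003956   -0.007912    -0.01187    -0.01187
  E           0.09371      0.0461       1.963     0.06957
  solve Keq expr → x = -0.003956; check Q = 5.7730e-05
Then add 0.4072 M of B.
Step 3:
                    J           C           B           A
  I           0.09371      0.0461        2.37     0.06957
  C          0.002335    -0.00467   -0.007006   -0.007006
  E           0.09605     0.04143       2.363     0.06256
  solve Keq expr → x = -0.002335; check Q = 5.7730e-05

Q₀ = 2.2693e-08; Q < K (proceeds forward)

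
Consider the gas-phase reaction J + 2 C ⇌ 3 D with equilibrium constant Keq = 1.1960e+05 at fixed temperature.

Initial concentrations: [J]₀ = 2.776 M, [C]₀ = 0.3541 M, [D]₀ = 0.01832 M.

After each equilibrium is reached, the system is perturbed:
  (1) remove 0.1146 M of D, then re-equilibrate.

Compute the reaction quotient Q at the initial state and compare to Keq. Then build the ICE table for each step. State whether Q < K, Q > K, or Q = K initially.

Q₀ = 1.7665e-05; Q < K (proceeds forward)

Q₀ = 1.7665e-05 vs Keq = 1.1960e+05 ⇒ Q<K, forward
Step 1:
                  J         C         D
  I           2.776    0.3541   0.01832
  C         -0.1767   -0.3534    0.5301
  E           2.599 7.2832e-04    0.5484
  solve Keq expr → x = 0.1767; check Q = 1.1960e+05
Then remove 0.1146 M of D.
Step 2:
                  J         C         D
  I           2.599 7.2832e-04    0.4338
  C       -1.0767e-04 -2.1534e-04 3.2302e-04
  E           2.599 5.1298e-04    0.4341
  solve Keq expr → x = 1.0767e-04; check Q = 1.1960e+05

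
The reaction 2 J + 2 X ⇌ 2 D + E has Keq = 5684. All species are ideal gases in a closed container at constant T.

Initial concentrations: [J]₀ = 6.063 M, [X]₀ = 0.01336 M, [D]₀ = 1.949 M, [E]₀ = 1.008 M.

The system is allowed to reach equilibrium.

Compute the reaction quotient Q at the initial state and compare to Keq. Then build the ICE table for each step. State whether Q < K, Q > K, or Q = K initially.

Q₀ = 583.6; Q < K (proceeds forward)

Q₀ = 583.6 vs Keq = 5684 ⇒ Q<K, forward
Step 1:
                    J           X           D           E
  init          6.063     0.01336       1.949       1.008
  Δ         -0.009043   -0.009043    0.009043    0.004522
  eq            6.054    0.004317       1.958       1.013
  solve Keq expr → x = 0.004522; check Q = 5684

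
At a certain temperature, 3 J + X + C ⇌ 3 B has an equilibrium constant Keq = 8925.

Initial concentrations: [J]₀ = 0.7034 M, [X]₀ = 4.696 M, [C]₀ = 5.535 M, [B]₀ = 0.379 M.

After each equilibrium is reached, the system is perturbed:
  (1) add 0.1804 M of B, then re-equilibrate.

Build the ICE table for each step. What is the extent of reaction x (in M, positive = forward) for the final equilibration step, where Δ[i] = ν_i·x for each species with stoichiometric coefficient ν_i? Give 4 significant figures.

Q₀ = 0.006018 vs Keq = 8925 ⇒ Q<K, forward
Step 1:
                    J           X           C           B
  Initial      0.7034       4.696       5.535       0.379
  Change      -0.6855     -0.2285     -0.2285      0.6855
  Equil       0.01786       4.467       5.306       1.065
  solve Keq expr → x = 0.2285; check Q = 8925
Then add 0.1804 M of B.
Step 2:
                    J           X           C           B
  Initial     0.01786       4.467       5.306       1.245
  Change     0.002975  9.9156e-04  9.9156e-04   -0.002975
  Equil       0.02084       4.468       5.307       1.242
  solve Keq expr → x = -9.9156e-04; check Q = 8925

x = -9.9156e-04 M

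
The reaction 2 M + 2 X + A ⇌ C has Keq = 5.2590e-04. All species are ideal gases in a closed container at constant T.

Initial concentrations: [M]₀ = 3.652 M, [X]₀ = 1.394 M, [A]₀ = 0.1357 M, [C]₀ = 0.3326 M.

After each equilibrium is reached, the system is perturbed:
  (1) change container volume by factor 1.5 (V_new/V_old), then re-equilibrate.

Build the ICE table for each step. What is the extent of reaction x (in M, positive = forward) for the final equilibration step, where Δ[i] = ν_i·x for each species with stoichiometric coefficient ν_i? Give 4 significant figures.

Q₀ = 0.09457 vs Keq = 5.2590e-04 ⇒ Q>K, reverse
Step 1:
                    M           X           A           C
  Initial       3.652       1.394      0.1357      0.3326
  Change       0.6296      0.6296      0.3148     -0.3148
  Equil         4.282       2.024      0.4505     0.01779
  solve Keq expr → x = -0.3148; check Q = 5.2590e-04
Then change container volume by factor 1.5 (V_new/V_old).
Step 2:
                    M           X           A           C
  Initial       2.854       1.349      0.3003     0.01186
  Change      0.01869     0.01869    0.009343   -0.009343
  Equil         2.873       1.368      0.3097    0.002515
  solve Keq expr → x = -0.009343; check Q = 5.2590e-04

x = -0.009343 M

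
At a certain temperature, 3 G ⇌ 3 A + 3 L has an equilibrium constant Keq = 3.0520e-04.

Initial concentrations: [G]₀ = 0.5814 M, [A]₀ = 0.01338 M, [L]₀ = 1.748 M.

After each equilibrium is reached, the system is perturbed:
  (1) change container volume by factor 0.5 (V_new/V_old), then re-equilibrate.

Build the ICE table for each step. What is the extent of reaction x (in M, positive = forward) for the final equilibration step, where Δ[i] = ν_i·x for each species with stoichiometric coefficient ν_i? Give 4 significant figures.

Q₀ = 6.5098e-05 vs Keq = 3.0520e-04 ⇒ Q<K, forward
Step 1:
                  G         A         L
  I          0.5814   0.01338     1.748
  C       -0.008576  0.008576  0.008576
  E          0.5728   0.02196     1.757
  solve Keq expr → x = 0.002859; check Q = 3.0520e-04
Then change container volume by factor 0.5 (V_new/V_old).
Step 2:
                  G         A         L
  I           1.146   0.04391     3.513
  C         0.02141  -0.02141  -0.02141
  E           1.167    0.0225     3.492
  solve Keq expr → x = -0.007136; check Q = 3.0520e-04

x = -0.007136 M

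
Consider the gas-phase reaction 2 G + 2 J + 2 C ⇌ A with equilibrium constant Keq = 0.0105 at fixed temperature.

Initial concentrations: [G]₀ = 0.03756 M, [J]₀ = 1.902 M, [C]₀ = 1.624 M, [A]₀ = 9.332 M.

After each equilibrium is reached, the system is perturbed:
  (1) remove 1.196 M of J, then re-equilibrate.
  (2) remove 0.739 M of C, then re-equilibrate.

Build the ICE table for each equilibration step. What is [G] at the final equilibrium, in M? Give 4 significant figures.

[G]_eq = 2.545 M

Q₀ = 693.3 vs Keq = 0.0105 ⇒ Q>K, reverse
Step 1:
                  G         J         C         A
  Initial   0.03756     1.902     1.624     9.332
  Change      1.979     1.979     1.979   -0.9893
  Equil       2.016     3.881     3.603     8.343
  solve Keq expr → x = -0.9893; check Q = 0.0105
Then remove 1.196 M of J.
Step 2:
                  G         J         C         A
  Initial     2.016     2.685     3.603     8.343
  Change     0.3332    0.3332    0.3332   -0.1666
  Equil       2.349     3.018     3.936     8.176
  solve Keq expr → x = -0.1666; check Q = 0.0105
Then remove 0.739 M of C.
Step 3:
                  G         J         C         A
  Initial     2.349     3.018     3.197     8.176
  Change     0.1954    0.1954    0.1954   -0.0977
  Equil       2.545     3.213     3.392     8.078
  solve Keq expr → x = -0.0977; check Q = 0.0105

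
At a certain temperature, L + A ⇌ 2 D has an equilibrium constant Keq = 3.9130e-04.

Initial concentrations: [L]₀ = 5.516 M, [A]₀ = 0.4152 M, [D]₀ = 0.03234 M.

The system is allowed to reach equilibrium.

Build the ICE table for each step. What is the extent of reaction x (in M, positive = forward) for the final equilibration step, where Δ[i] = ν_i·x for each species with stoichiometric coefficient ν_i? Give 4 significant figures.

Q₀ = 4.5667e-04 vs Keq = 3.9130e-04 ⇒ Q>K, reverse
Step 1:
                   L          A          D
  Initial      5.516     0.4152    0.03234
  Change    0.001179   0.001179  -0.002358
  Equil        5.517     0.4164    0.02998
  solve Keq expr → x = -0.001179; check Q = 3.9130e-04

x = -0.001179 M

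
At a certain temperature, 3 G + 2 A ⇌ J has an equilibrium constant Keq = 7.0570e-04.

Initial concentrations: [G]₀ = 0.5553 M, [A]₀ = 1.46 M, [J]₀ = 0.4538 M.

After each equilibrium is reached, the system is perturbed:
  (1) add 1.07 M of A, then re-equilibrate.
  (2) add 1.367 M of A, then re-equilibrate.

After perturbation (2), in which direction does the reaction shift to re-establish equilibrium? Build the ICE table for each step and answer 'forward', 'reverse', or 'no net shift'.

Q₀ = 1.243 vs Keq = 7.0570e-04 ⇒ Q>K, reverse
Step 1:
                   G          A          J
  I           0.5553       1.46     0.4538
  C             1.29     0.8599    -0.4299
  E            1.845       2.32    0.02386
  solve Keq expr → x = -0.4299; check Q = 7.0570e-04
Then add 1.07 M of A.
Step 2:
                   G          A          J
  I            1.845       3.39    0.02386
  C         -0.06279   -0.04186    0.02093
  E            1.782      3.348    0.04479
  solve Keq expr → x = 0.02093; check Q = 7.0570e-04
Then add 1.367 M of A.
Step 3:
                   G          A          J
  I            1.782      4.715    0.04479
  C         -0.08862   -0.05908    0.02954
  E            1.694      4.656    0.07433
  solve Keq expr → x = 0.02954; check Q = 7.0570e-04

Direction: forward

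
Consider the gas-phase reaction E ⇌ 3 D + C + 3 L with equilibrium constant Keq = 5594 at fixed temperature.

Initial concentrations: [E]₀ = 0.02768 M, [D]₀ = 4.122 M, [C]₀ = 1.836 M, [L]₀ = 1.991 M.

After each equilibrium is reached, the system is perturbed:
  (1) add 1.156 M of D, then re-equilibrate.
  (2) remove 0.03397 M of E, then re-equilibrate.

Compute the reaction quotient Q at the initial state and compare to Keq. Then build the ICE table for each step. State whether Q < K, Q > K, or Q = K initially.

Q₀ = 3.6664e+04 vs Keq = 5594 ⇒ Q>K, reverse
Step 1:
                    E           D           C           L
  I           0.02768       4.122       1.836       1.991
  C           0.07496     -0.2249    -0.07496     -0.2249
  E            0.1026       3.897       1.761       1.766
  solve Keq expr → x = -0.07496; check Q = 5594
Then add 1.156 M of D.
Step 2:
                    E           D           C           L
  I            0.1026       5.053       1.761       1.766
  C           0.04979     -0.1494    -0.04979     -0.1494
  E            0.1524       4.904       1.711       1.617
  solve Keq expr → x = -0.04979; check Q = 5594
Then remove 0.03397 M of E.
Step 3:
                    E           D           C           L
  I            0.1185       4.904       1.711       1.617
  C           0.01575    -0.04725    -0.01575    -0.04725
  E            0.1342       4.856       1.695       1.569
  solve Keq expr → x = -0.01575; check Q = 5594

Q₀ = 3.6664e+04; Q > K (proceeds reverse)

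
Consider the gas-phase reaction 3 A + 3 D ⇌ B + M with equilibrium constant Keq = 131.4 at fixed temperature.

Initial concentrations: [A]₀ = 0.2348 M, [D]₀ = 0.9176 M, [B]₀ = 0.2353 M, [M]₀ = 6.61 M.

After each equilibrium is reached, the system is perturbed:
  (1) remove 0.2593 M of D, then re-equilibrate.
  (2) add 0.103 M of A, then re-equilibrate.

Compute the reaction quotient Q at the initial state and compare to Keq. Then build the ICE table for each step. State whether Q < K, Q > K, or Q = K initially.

Q₀ = 155.5; Q > K (proceeds reverse)

Q₀ = 155.5 vs Keq = 131.4 ⇒ Q>K, reverse
Step 1:
                   A          D          B          M
  init        0.2348     0.9176     0.2353       6.61
  Δ         0.009769   0.009769  -0.003256  -0.003256
  eq          0.2446     0.9274      0.232      6.607
  solve Keq expr → x = -0.003256; check Q = 131.4
Then remove 0.2593 M of D.
Step 2:
                   A          D          B          M
  init        0.2446     0.6681      0.232      6.607
  Δ          0.05837    0.05837   -0.01946   -0.01946
  eq          0.3029     0.7264     0.2126      6.587
  solve Keq expr → x = -0.01946; check Q = 131.4
Then add 0.103 M of A.
Step 3:
                   A          D          B          M
  init        0.4059     0.7264     0.2126      6.587
  Δ         -0.06317   -0.06317    0.02106    0.02106
  eq          0.3428     0.6633     0.2336      6.608
  solve Keq expr → x = 0.02106; check Q = 131.4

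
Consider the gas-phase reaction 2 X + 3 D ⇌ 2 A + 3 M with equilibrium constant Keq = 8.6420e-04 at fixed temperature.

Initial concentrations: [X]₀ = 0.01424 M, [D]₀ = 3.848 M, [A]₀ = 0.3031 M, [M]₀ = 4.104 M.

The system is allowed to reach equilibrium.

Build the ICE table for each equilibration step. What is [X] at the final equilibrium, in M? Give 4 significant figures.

Q₀ = 549.6 vs Keq = 8.6420e-04 ⇒ Q>K, reverse
Step 1:
                  X         D         A         M
  Initial   0.01424     3.848    0.3031     4.104
  Change     0.2917    0.4376   -0.2917   -0.4376
  Equil       0.306     4.286   0.01137     3.666
  solve Keq expr → x = -0.1459; check Q = 8.6420e-04

[X]_eq = 0.306 M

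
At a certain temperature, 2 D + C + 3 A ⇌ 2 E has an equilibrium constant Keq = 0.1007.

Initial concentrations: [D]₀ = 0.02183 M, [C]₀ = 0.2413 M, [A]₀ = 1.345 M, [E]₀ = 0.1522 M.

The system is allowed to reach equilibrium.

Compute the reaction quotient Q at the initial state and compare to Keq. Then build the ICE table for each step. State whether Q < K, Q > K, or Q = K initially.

Q₀ = 82.79; Q > K (proceeds reverse)

Q₀ = 82.79 vs Keq = 0.1007 ⇒ Q>K, reverse
Step 1:
                  D         C         A         E
  Initial   0.02183    0.2413     1.345    0.1522
  Change       0.11   0.05498    0.1649     -0.11
  Equil      0.1318    0.2963      1.51   0.04224
  solve Keq expr → x = -0.05498; check Q = 0.1007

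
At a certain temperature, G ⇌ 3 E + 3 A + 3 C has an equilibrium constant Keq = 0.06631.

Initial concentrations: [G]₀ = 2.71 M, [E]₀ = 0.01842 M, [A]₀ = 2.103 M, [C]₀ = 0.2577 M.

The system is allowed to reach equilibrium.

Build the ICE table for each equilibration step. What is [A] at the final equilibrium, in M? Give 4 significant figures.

Q₀ = 3.6708e-07 vs Keq = 0.06631 ⇒ Q<K, forward
Step 1:
                   G          E          A          C
  I             2.71    0.01842      2.103     0.2577
  C          -0.1175     0.3526     0.3526     0.3526
  E            2.592      0.371      2.456     0.6103
  solve Keq expr → x = 0.1175; check Q = 0.06631

[A]_eq = 2.456 M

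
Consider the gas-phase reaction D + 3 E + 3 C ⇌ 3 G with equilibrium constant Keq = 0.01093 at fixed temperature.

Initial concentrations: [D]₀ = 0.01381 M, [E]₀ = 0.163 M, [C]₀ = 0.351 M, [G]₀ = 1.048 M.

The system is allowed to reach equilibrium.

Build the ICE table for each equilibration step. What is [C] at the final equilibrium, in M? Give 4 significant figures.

[C]_eq = 1.214 M

Q₀ = 4.4505e+05 vs Keq = 0.01093 ⇒ Q>K, reverse
Step 1:
                    D           E           C           G
  I           0.01381       0.163       0.351       1.048
  C            0.2876      0.8628      0.8628     -0.8628
  E            0.3014       1.026       1.214      0.1852
  solve Keq expr → x = -0.2876; check Q = 0.01093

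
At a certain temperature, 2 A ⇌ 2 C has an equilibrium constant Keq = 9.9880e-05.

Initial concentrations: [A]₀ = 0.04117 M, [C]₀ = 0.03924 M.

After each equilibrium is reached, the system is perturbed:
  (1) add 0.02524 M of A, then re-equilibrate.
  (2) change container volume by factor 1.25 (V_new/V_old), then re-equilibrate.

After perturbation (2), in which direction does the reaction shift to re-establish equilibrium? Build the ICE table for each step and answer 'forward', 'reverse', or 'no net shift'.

Q₀ = 0.9084 vs Keq = 9.9880e-05 ⇒ Q>K, reverse
Step 1:
                    A           C
  Initial     0.04117     0.03924
  Change      0.03844    -0.03844
  Equil       0.07961  7.9567e-04
  solve Keq expr → x = -0.01922; check Q = 9.9880e-05
Then add 0.02524 M of A.
Step 2:
                    A           C
  Initial      0.1049  7.9567e-04
  Change  -2.4975e-04  2.4975e-04
  Equil        0.1046    0.001045
  solve Keq expr → x = 1.2488e-04; check Q = 9.9880e-05
Then change container volume by factor 1.25 (V_new/V_old).
Step 3:
                    A           C
  Initial     0.08368  8.3633e-04
  Change            0           0
  Equil       0.08368  8.3633e-04
  solve Keq expr → x = 0; check Q = 9.9880e-05

Direction: no net shift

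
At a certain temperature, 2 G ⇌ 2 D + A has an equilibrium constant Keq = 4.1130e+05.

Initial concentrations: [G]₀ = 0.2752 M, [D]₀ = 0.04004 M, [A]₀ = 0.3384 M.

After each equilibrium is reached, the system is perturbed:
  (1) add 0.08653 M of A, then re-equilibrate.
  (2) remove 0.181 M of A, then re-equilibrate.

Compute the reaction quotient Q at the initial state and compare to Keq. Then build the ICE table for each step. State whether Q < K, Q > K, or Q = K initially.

Q₀ = 0.007163; Q < K (proceeds forward)

Q₀ = 0.007163 vs Keq = 4.1130e+05 ⇒ Q<K, forward
Step 1:
                    G           D           A
  I            0.2752     0.04004      0.3384
  C           -0.2749      0.2749      0.1374
  E        3.3870e-04      0.3149      0.4758
  solve Keq expr → x = 0.1374; check Q = 4.1130e+05
Then add 0.08653 M of A.
Step 2:
                    G           D           A
  I        3.3870e-04      0.3149      0.5624
  C        2.9472e-05 -2.9472e-05 -1.4736e-05
  E        3.6818e-04      0.3149      0.5623
  solve Keq expr → x = -1.4736e-05; check Q = 4.1130e+05
Then remove 0.181 M of A.
Step 3:
                    G           D           A
  I        3.6818e-04      0.3149      0.3813
  C       -6.4912e-05  6.4912e-05  3.2456e-05
  E        3.0326e-04      0.3149      0.3814
  solve Keq expr → x = 3.2456e-05; check Q = 4.1130e+05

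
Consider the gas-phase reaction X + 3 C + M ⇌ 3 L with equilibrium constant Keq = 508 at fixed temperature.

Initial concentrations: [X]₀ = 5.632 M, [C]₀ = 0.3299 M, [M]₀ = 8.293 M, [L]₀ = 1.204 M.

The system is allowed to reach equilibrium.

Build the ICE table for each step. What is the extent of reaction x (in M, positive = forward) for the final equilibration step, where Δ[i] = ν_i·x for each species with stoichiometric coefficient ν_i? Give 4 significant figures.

x = 0.09262 M

Q₀ = 1.041 vs Keq = 508 ⇒ Q<K, forward
Step 1:
                   X          C          M          L
  I            5.632     0.3299      8.293      1.204
  C         -0.09262    -0.2779   -0.09262     0.2779
  E            5.539    0.05205        8.2      1.482
  solve Keq expr → x = 0.09262; check Q = 508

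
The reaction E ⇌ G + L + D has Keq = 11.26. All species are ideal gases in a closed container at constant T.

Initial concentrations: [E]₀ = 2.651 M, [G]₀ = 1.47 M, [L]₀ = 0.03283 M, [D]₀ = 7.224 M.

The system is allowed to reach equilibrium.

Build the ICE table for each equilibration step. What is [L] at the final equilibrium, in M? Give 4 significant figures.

Q₀ = 0.1315 vs Keq = 11.26 ⇒ Q<K, forward
Step 1:
                    E           G           L           D
  I             2.651        1.47     0.03283       7.224
  C            -0.943       0.943       0.943       0.943
  E             1.708       2.413      0.9759       8.167
  solve Keq expr → x = 0.943; check Q = 11.26

[L]_eq = 0.9759 M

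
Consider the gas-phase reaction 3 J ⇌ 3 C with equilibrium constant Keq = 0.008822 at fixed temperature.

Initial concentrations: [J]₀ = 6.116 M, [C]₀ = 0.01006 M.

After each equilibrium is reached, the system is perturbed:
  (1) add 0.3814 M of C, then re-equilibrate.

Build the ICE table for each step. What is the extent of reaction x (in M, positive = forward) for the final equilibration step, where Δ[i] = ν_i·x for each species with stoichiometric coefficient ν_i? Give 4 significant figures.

Q₀ = 4.4503e-09 vs Keq = 0.008822 ⇒ Q<K, forward
Step 1:
                   J          C
  init         6.116    0.01006
  Δ           -1.039      1.039
  eq           5.077      1.049
  solve Keq expr → x = 0.3463; check Q = 0.008822
Then add 0.3814 M of C.
Step 2:
                   J          C
  init         5.077       1.43
  Δ           0.3161    -0.3161
  eq           5.393      1.114
  solve Keq expr → x = -0.1054; check Q = 0.008822

x = -0.1054 M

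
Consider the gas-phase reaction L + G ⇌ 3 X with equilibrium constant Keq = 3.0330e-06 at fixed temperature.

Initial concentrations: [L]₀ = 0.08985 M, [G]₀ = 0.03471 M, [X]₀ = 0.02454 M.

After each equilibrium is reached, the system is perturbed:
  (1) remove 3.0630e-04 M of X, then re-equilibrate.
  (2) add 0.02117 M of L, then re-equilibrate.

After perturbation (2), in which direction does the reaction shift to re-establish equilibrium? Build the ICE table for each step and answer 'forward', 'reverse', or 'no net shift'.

Direction: forward

Q₀ = 0.004739 vs Keq = 3.0330e-06 ⇒ Q>K, reverse
Step 1:
                  L         G         X
  I         0.08985   0.03471   0.02454
  C        0.007408  0.007408  -0.02222
  E         0.09726   0.04212  0.002316
  solve Keq expr → x = -0.007408; check Q = 3.0330e-06
Then remove 3.0630e-04 M of X.
Step 2:
                  L         G         X
  I         0.09726   0.04212   0.00201
  C       -1.0121e-04 -1.0121e-04 3.0364e-04
  E         0.09716   0.04202  0.002313
  solve Keq expr → x = 1.0121e-04; check Q = 3.0330e-06
Then add 0.02117 M of L.
Step 3:
                  L         G         X
  I          0.1183   0.04202  0.002313
  C       -5.1912e-05 -5.1912e-05 1.5574e-04
  E          0.1183   0.04196  0.002469
  solve Keq expr → x = 5.1912e-05; check Q = 3.0330e-06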